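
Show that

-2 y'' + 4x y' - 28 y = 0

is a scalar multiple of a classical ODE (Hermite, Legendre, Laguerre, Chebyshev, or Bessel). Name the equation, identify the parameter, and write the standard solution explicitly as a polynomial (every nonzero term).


All three coefficients share the factor -2; dividing through by -2 gives  y'' - 2x y' + 14 y = 0.
This matches the Hermite equation y'' - 2x y' + 2n y = 0 with 2n = 14, so n = 7; the polynomial solution is H_7(x).
With y = sum_k a_k x^k, matching x^k gives (k+2)(k+1) a_{k+2} = 2(k - n) a_k = 2(k - 7) a_k. The right side vanishes at k = 7, so the series with the parity of 7 terminates at degree 7.
Standard normalization: leading coefficient of H_n is 2^n, so a_7 = 2^7 = 128. Work downward with a_k = (k+1)(k+2) a_{k+2} / (2(k - n)):
  a_5 = (6)(7)(128) / (2(5 - 7)) = 5376/(-4) = -1344
  a_3 = (4)(5)(-1344) / (2(3 - 7)) = -26880/(-8) = 3360
  a_1 = (2)(3)(3360) / (2(1 - 7)) = 20160/(-12) = -1680
Hence H_7(x) = 128 x^7 - 1344 x^5 + 3360 x^3 - 1680 x.

H_7(x); series = 128 x^7 - 1344 x^5 + 3360 x^3 - 1680 x


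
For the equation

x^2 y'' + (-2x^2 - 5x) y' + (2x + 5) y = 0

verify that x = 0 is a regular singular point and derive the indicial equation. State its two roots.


Divide by x^2 to reach normal form y'' + P_1(x) y' + P_2(x) y = 0 with P_1(x) = -2 - 5/x and P_2(x) = 2/x + 5/x^2.
x = 0 is a singular point because the y'-coefficient -2 - 5/x has a pole at x = 0 and the y-coefficient 2/x + 5/x^2 has a pole at x = 0.
It is a regular singular point because x P_1(x) = p(x) = -2x - 5 and x^2 P_2(x) = q(x) = 2x + 5 are polynomials, hence analytic at x = 0.
p(0) = -5,  q(0) = 5.
Indicial equation: r(r-1) + p(0) r + q(0) = 0, i.e. r^2 + (p(0) - 1) r + q(0) = 0, i.e. r^2 - 6 r + 5 = 0.
Discriminant: (-6)^2 - 4(5) = 16, so r = (6 ± 4)/2.
Solving: r_1 = 5, r_2 = 1.

indicial: r^2 - 6 r + 5 = 0; roots r_1 = 5, r_2 = 1


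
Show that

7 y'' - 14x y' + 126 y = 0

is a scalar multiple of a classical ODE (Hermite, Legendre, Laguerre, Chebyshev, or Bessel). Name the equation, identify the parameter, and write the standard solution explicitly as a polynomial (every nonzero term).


All three coefficients share the factor 7; dividing through by 7 gives  y'' - 2x y' + 18 y = 0.
This matches the Hermite equation y'' - 2x y' + 2n y = 0 with 2n = 18, so n = 9; the polynomial solution is H_9(x).
With y = sum_k a_k x^k, matching x^k gives (k+2)(k+1) a_{k+2} = 2(k - n) a_k = 2(k - 9) a_k. The right side vanishes at k = 9, so the series with the parity of 9 terminates at degree 9.
Standard normalization: leading coefficient of H_n is 2^n, so a_9 = 2^9 = 512. Work downward with a_k = (k+1)(k+2) a_{k+2} / (2(k - n)):
  a_7 = (8)(9)(512) / (2(7 - 9)) = 36864/(-4) = -9216
  a_5 = (6)(7)(-9216) / (2(5 - 9)) = -387072/(-8) = 48384
  a_3 = (4)(5)(48384) / (2(3 - 9)) = 967680/(-12) = -80640
  a_1 = (2)(3)(-80640) / (2(1 - 9)) = -483840/(-16) = 30240
Hence H_9(x) = 512 x^9 - 9216 x^7 + 48384 x^5 - 80640 x^3 + 30240 x.

H_9(x); series = 512 x^9 - 9216 x^7 + 48384 x^5 - 80640 x^3 + 30240 x


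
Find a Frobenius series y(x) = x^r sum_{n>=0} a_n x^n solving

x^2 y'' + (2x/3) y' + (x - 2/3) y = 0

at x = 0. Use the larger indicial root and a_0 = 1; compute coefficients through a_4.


Write in Frobenius form y'' + (p(x)/x) y' + (q(x)/x^2) y = 0:
  p(x) = 2/3,  q(x) = x - 2/3.
Indicial equation: r(r-1) + (2/3) r + (-2/3) = 0 -> roots r_1 = 1, r_2 = -2/3.
Take r = r_1 = 1. Let y(x) = x^r sum_{n>=0} a_n x^n with a_0 = 1.
Substitute y = x^r sum a_n x^n and match x^{r+n}. The recurrence is
  D(n) a_n + 1 a_{n-1} = 0,  where D(n) = (r+n)(r+n-1) + (2/3)(r+n) + (-2/3).
  a_n = -1 / D(n) * a_{n-1}.
Since the indicial polynomial factors as (r - r_1)(r - r_2), D(n) = (r_1 + n - r_1)(r_1 + n - r_2) = n(n + 5/3).
Evaluating step by step (a_0 = 1):
  n = 1: D(1) = 1(1 + 5/3) = 8/3; numerator = -1(1) = -1; a_1 = (-1)/(8/3) = -3/8
  n = 2: D(2) = 2(2 + 5/3) = 22/3; numerator = -1(-3/8) = 3/8; a_2 = (3/8)/(22/3) = 9/176
  n = 3: D(3) = 3(3 + 5/3) = 14; numerator = -1(9/176) = -9/176; a_3 = (-9/176)/(14) = -9/2464
  n = 4: D(4) = 4(4 + 5/3) = 68/3; numerator = -1(-9/2464) = 9/2464; a_4 = (9/2464)/(68/3) = 27/167552

r = 1; a_0 = 1; a_1 = -3/8; a_2 = 9/176; a_3 = -9/2464; a_4 = 27/167552


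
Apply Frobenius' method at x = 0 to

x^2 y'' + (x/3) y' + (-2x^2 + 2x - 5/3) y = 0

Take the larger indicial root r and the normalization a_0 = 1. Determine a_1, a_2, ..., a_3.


Write in Frobenius form y'' + (p(x)/x) y' + (q(x)/x^2) y = 0:
  p(x) = 1/3,  q(x) = -2x^2 + 2x - 5/3.
Indicial equation: r(r-1) + (1/3) r + (-5/3) = 0 -> roots r_1 = 5/3, r_2 = -1.
Take r = r_1 = 5/3. Let y(x) = x^r sum_{n>=0} a_n x^n with a_0 = 1.
Substitute y = x^r sum a_n x^n and match x^{r+n}. The recurrence is
  D(n) a_n + 2 a_{n-1} - 2 a_{n-2} = 0,  where D(n) = (r+n)(r+n-1) + (1/3)(r+n) + (-5/3).
  a_n = [-2 a_{n-1} + 2 a_{n-2}] / D(n).
Since the indicial polynomial factors as (r - r_1)(r - r_2), D(n) = (r_1 + n - r_1)(r_1 + n - r_2) = n(n + 8/3).
Evaluating step by step (a_0 = 1):
  n = 1: D(1) = 1(1 + 8/3) = 11/3; numerator = -2(1) = -2; a_1 = (-2)/(11/3) = -6/11
  n = 2: D(2) = 2(2 + 8/3) = 28/3; numerator = -2(-6/11) + 2(1) = 34/11; a_2 = (34/11)/(28/3) = 51/154
  n = 3: D(3) = 3(3 + 8/3) = 17; numerator = -2(51/154) + 2(-6/11) = -135/77; a_3 = (-135/77)/(17) = -135/1309

r = 5/3; a_0 = 1; a_1 = -6/11; a_2 = 51/154; a_3 = -135/1309


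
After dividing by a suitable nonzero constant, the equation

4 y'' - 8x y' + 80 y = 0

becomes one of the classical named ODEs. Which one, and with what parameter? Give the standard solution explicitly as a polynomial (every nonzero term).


All three coefficients share the factor 4; dividing through by 4 gives  y'' - 2x y' + 20 y = 0.
This matches the Hermite equation y'' - 2x y' + 2n y = 0 with 2n = 20, so n = 10; the polynomial solution is H_10(x).
With y = sum_k a_k x^k, matching x^k gives (k+2)(k+1) a_{k+2} = 2(k - n) a_k = 2(k - 10) a_k. The right side vanishes at k = 10, so the series with the parity of 10 terminates at degree 10.
Standard normalization: leading coefficient of H_n is 2^n, so a_10 = 2^10 = 1024. Work downward with a_k = (k+1)(k+2) a_{k+2} / (2(k - n)):
  a_8 = (9)(10)(1024) / (2(8 - 10)) = 92160/(-4) = -23040
  a_6 = (7)(8)(-23040) / (2(6 - 10)) = -1290240/(-8) = 161280
  a_4 = (5)(6)(161280) / (2(4 - 10)) = 4838400/(-12) = -403200
  a_2 = (3)(4)(-403200) / (2(2 - 10)) = -4838400/(-16) = 302400
  a_0 = (1)(2)(302400) / (2(0 - 10)) = 604800/(-20) = -30240
Hence H_10(x) = 1024 x^10 - 23040 x^8 + 161280 x^6 - 403200 x^4 + 302400 x^2 - 30240.

H_10(x); series = 1024 x^10 - 23040 x^8 + 161280 x^6 - 403200 x^4 + 302400 x^2 - 30240


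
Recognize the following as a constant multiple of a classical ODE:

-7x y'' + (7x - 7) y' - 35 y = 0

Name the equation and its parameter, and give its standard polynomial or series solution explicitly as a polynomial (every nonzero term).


All three coefficients share the factor -7; dividing through by -7 gives  x y'' + (1 - x) y' + 5 y = 0.
This matches the Laguerre equation x y'' + (1 - x) y' + n y = 0 with n = 5; the polynomial solution is L_5(x).
With y = sum_k a_k x^k, matching x^k gives (k+1)k a_{k+1} + (k+1) a_{k+1} - k a_k + n a_k = 0, i.e. (k+1)^2 a_{k+1} = (k - n) a_k = (k - 5) a_k. The right side vanishes at k = 5, so the series terminates at degree 5.
Standard normalization L_n(0) = 1 gives a_0 = 1. Work upward with a_{k+1} = (k - 5) a_k / (k+1)^2:
  a_1 = (0 - 5)(1) / 1^2 = -5/1 = -5
  a_2 = (1 - 5)(-5) / 2^2 = 20/4 = 5
  a_3 = (2 - 5)(5) / 3^2 = -15/9 = -5/3
  a_4 = (3 - 5)(-5/3) / 4^2 = (10/3)/16 = 5/24
  a_5 = (4 - 5)(5/24) / 5^2 = (-5/24)/25 = -1/120
Hence L_5(x) = -x^5/120 + 5 x^4/24 - 5 x^3/3 + 5 x^2 - 5 x + 1.

L_5(x); series = -x^5/120 + 5 x^4/24 - 5 x^3/3 + 5 x^2 - 5 x + 1


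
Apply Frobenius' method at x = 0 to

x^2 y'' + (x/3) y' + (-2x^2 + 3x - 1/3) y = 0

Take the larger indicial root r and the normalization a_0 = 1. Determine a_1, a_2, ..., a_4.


Write in Frobenius form y'' + (p(x)/x) y' + (q(x)/x^2) y = 0:
  p(x) = 1/3,  q(x) = -2x^2 + 3x - 1/3.
Indicial equation: r(r-1) + (1/3) r + (-1/3) = 0 -> roots r_1 = 1, r_2 = -1/3.
Take r = r_1 = 1. Let y(x) = x^r sum_{n>=0} a_n x^n with a_0 = 1.
Substitute y = x^r sum a_n x^n and match x^{r+n}. The recurrence is
  D(n) a_n + 3 a_{n-1} - 2 a_{n-2} = 0,  where D(n) = (r+n)(r+n-1) + (1/3)(r+n) + (-1/3).
  a_n = [-3 a_{n-1} + 2 a_{n-2}] / D(n).
Since the indicial polynomial factors as (r - r_1)(r - r_2), D(n) = (r_1 + n - r_1)(r_1 + n - r_2) = n(n + 4/3).
Evaluating step by step (a_0 = 1):
  n = 1: D(1) = 1(1 + 4/3) = 7/3; numerator = -3(1) = -3; a_1 = (-3)/(7/3) = -9/7
  n = 2: D(2) = 2(2 + 4/3) = 20/3; numerator = -3(-9/7) + 2(1) = 41/7; a_2 = (41/7)/(20/3) = 123/140
  n = 3: D(3) = 3(3 + 4/3) = 13; numerator = -3(123/140) + 2(-9/7) = -729/140; a_3 = (-729/140)/(13) = -729/1820
  n = 4: D(4) = 4(4 + 4/3) = 64/3; numerator = -3(-729/1820) + 2(123/140) = 1077/364; a_4 = (1077/364)/(64/3) = 3231/23296

r = 1; a_0 = 1; a_1 = -9/7; a_2 = 123/140; a_3 = -729/1820; a_4 = 3231/23296


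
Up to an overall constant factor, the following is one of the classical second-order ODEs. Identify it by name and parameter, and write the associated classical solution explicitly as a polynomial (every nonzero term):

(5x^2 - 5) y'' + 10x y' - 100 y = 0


All three coefficients share the factor -5; dividing through by -5 gives  (1 - x^2) y'' - 2x y' + 20 y = 0.
This matches the Legendre equation (1 - x^2) y'' - 2x y' + n(n+1) y = 0 (note the -2x y' term) with n(n+1) = 20, so n = 4; the polynomial solution is P_4(x).
With y = sum_k a_k x^k, matching x^k gives (k+2)(k+1) a_{k+2} = [k(k+1) - n(n+1)] a_k = (k - 4)(k + 5) a_k. The right side vanishes at k = 4, so the series with the parity of 4 terminates at degree 4.
Standard normalization (P_n(1) = 1): leading coefficient (2n)!/(2^n (n!)^2) = 40320/(16*576) = 35/8, so a_4 = 35/8. Work downward with a_k = (k+1)(k+2) a_{k+2} / ((k - 4)(k + 5)):
  a_2 = (3)(4)(35/8) / ((2 - 4)(2 + 5)) = (105/2)/(-14) = -15/4
  a_0 = (1)(2)(-15/4) / ((0 - 4)(0 + 5)) = (-15/2)/(-20) = 3/8
Hence P_4(x) = 35 x^4/8 - 15 x^2/4 + 3/8.

P_4(x); series = 35 x^4/8 - 15 x^2/4 + 3/8


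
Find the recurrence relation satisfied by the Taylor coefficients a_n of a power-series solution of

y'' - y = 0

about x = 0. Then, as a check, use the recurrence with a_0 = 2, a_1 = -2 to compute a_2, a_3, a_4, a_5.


Substitute y = sum_n a_n x^n into y'' + (const) y = 0.
y''(x) = sum_{n>=0} (n+2)(n+1) a_{n+2} x^n.
The ODE becomes sum_n [(n+2)(n+1) a_{n+2} - 1 a_n] x^n = 0.
Setting each coefficient to zero gives the recurrence:
  (n+2)(n+1) a_{n+2} - 1 a_n = 0,
  a_{n+2} = 1 / ((n+1)(n+2)) a_n.

Check with a_0 = 2, a_1 = -2 (apply the recurrence for n = 0, 1, 2, 3): a_0 = 2, a_1 = -2, a_2 = 1, a_3 = -1/3, a_4 = 1/12, a_5 = -1/60.

a_{n+2} = 1/((n+1)(n+2)) * a_n; check: a_0 = 2, a_1 = -2, a_2 = 1, a_3 = -1/3, a_4 = 1/12, a_5 = -1/60


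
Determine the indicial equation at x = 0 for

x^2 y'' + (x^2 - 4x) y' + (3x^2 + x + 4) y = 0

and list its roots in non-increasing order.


Divide by x^2 to reach normal form y'' + P_1(x) y' + P_2(x) y = 0 with P_1(x) = 1 - 4/x and P_2(x) = 3 + 1/x + 4/x^2.
x = 0 is a singular point because the y'-coefficient 1 - 4/x has a pole at x = 0 and the y-coefficient 3 + 1/x + 4/x^2 has a pole at x = 0.
It is a regular singular point because x P_1(x) = p(x) = x - 4 and x^2 P_2(x) = q(x) = 3x^2 + x + 4 are polynomials, hence analytic at x = 0.
p(0) = -4,  q(0) = 4.
Indicial equation: r(r-1) + p(0) r + q(0) = 0, i.e. r^2 + (p(0) - 1) r + q(0) = 0, i.e. r^2 - 5 r + 4 = 0.
Discriminant: (-5)^2 - 4(4) = 9, so r = (5 ± 3)/2.
Solving: r_1 = 4, r_2 = 1.

indicial: r^2 - 5 r + 4 = 0; roots r_1 = 4, r_2 = 1


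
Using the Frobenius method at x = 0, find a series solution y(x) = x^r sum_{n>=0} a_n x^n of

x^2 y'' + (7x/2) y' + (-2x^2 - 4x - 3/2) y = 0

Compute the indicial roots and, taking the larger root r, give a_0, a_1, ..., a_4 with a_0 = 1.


Write in Frobenius form y'' + (p(x)/x) y' + (q(x)/x^2) y = 0:
  p(x) = 7/2,  q(x) = -2x^2 - 4x - 3/2.
Indicial equation: r(r-1) + (7/2) r + (-3/2) = 0 -> roots r_1 = 1/2, r_2 = -3.
Take r = r_1 = 1/2. Let y(x) = x^r sum_{n>=0} a_n x^n with a_0 = 1.
Substitute y = x^r sum a_n x^n and match x^{r+n}. The recurrence is
  D(n) a_n - 4 a_{n-1} - 2 a_{n-2} = 0,  where D(n) = (r+n)(r+n-1) + (7/2)(r+n) + (-3/2).
  a_n = [4 a_{n-1} + 2 a_{n-2}] / D(n).
Since the indicial polynomial factors as (r - r_1)(r - r_2), D(n) = (r_1 + n - r_1)(r_1 + n - r_2) = n(n + 7/2).
Evaluating step by step (a_0 = 1):
  n = 1: D(1) = 1(1 + 7/2) = 9/2; numerator = 4(1) = 4; a_1 = (4)/(9/2) = 8/9
  n = 2: D(2) = 2(2 + 7/2) = 11; numerator = 4(8/9) + 2(1) = 50/9; a_2 = (50/9)/(11) = 50/99
  n = 3: D(3) = 3(3 + 7/2) = 39/2; numerator = 4(50/99) + 2(8/9) = 376/99; a_3 = (376/99)/(39/2) = 752/3861
  n = 4: D(4) = 4(4 + 7/2) = 30; numerator = 4(752/3861) + 2(50/99) = 628/351; a_4 = (628/351)/(30) = 314/5265

r = 1/2; a_0 = 1; a_1 = 8/9; a_2 = 50/99; a_3 = 752/3861; a_4 = 314/5265


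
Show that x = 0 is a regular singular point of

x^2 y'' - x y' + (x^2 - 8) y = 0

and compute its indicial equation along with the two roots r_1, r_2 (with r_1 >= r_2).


Divide by x^2 to reach normal form y'' + P_1(x) y' + P_2(x) y = 0 with P_1(x) = -1/x and P_2(x) = 1 - 8/x^2.
x = 0 is a singular point because the y'-coefficient -1/x has a pole at x = 0 and the y-coefficient 1 - 8/x^2 has a pole at x = 0.
It is a regular singular point because x P_1(x) = p(x) = -1 and x^2 P_2(x) = q(x) = x^2 - 8 are polynomials, hence analytic at x = 0.
p(0) = -1,  q(0) = -8.
Indicial equation: r(r-1) + p(0) r + q(0) = 0, i.e. r^2 + (p(0) - 1) r + q(0) = 0, i.e. r^2 - 2 r - 8 = 0.
Discriminant: (-2)^2 - 4(-8) = 36, so r = (2 ± 6)/2.
Solving: r_1 = 4, r_2 = -2.

indicial: r^2 - 2 r - 8 = 0; roots r_1 = 4, r_2 = -2


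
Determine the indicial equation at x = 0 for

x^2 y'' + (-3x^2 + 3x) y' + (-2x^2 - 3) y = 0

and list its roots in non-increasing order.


Divide by x^2 to reach normal form y'' + P_1(x) y' + P_2(x) y = 0 with P_1(x) = -3 + 3/x and P_2(x) = -2 - 3/x^2.
x = 0 is a singular point because the y'-coefficient -3 + 3/x has a pole at x = 0 and the y-coefficient -2 - 3/x^2 has a pole at x = 0.
It is a regular singular point because x P_1(x) = p(x) = 3 - 3x and x^2 P_2(x) = q(x) = -2x^2 - 3 are polynomials, hence analytic at x = 0.
p(0) = 3,  q(0) = -3.
Indicial equation: r(r-1) + p(0) r + q(0) = 0, i.e. r^2 + (p(0) - 1) r + q(0) = 0, i.e. r^2 + 2 r - 3 = 0.
Discriminant: (2)^2 - 4(-3) = 16, so r = (-2 ± 4)/2.
Solving: r_1 = 1, r_2 = -3.

indicial: r^2 + 2 r - 3 = 0; roots r_1 = 1, r_2 = -3


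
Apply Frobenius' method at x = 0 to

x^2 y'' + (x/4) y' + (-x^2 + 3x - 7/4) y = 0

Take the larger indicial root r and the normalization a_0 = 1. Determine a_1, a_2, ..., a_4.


Write in Frobenius form y'' + (p(x)/x) y' + (q(x)/x^2) y = 0:
  p(x) = 1/4,  q(x) = -x^2 + 3x - 7/4.
Indicial equation: r(r-1) + (1/4) r + (-7/4) = 0 -> roots r_1 = 7/4, r_2 = -1.
Take r = r_1 = 7/4. Let y(x) = x^r sum_{n>=0} a_n x^n with a_0 = 1.
Substitute y = x^r sum a_n x^n and match x^{r+n}. The recurrence is
  D(n) a_n + 3 a_{n-1} - 1 a_{n-2} = 0,  where D(n) = (r+n)(r+n-1) + (1/4)(r+n) + (-7/4).
  a_n = [-3 a_{n-1} + 1 a_{n-2}] / D(n).
Since the indicial polynomial factors as (r - r_1)(r - r_2), D(n) = (r_1 + n - r_1)(r_1 + n - r_2) = n(n + 11/4).
Evaluating step by step (a_0 = 1):
  n = 1: D(1) = 1(1 + 11/4) = 15/4; numerator = -3(1) = -3; a_1 = (-3)/(15/4) = -4/5
  n = 2: D(2) = 2(2 + 11/4) = 19/2; numerator = -3(-4/5) + 1(1) = 17/5; a_2 = (17/5)/(19/2) = 34/95
  n = 3: D(3) = 3(3 + 11/4) = 69/4; numerator = -3(34/95) + 1(-4/5) = -178/95; a_3 = (-178/95)/(69/4) = -712/6555
  n = 4: D(4) = 4(4 + 11/4) = 27; numerator = -3(-712/6555) + 1(34/95) = 1494/2185; a_4 = (1494/2185)/(27) = 166/6555

r = 7/4; a_0 = 1; a_1 = -4/5; a_2 = 34/95; a_3 = -712/6555; a_4 = 166/6555


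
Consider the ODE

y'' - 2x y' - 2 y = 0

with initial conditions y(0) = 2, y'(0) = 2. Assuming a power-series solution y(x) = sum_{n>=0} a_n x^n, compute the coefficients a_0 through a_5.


Ansatz: y(x) = sum_{n>=0} a_n x^n, so y'(x) = sum_{n>=1} n a_n x^(n-1) and y''(x) = sum_{n>=2} n(n-1) a_n x^(n-2).
Substitute into P(x) y'' + Q(x) y' + R(x) y = 0 with P(x) = 1, Q(x) = -2x, R(x) = -2, and match powers of x.
Initial conditions: a_0 = 2, a_1 = 2.
Setting the coefficient of each power of x to zero and solving order by order (substituting the coefficients already found):
  x^0: 2 a_2 - 2 a_0 = 0  ->  2 a_2 = 2 a_0 = 4  ->  a_2 = 2
  x^1: 6 a_3 - 4 a_1 = 0  ->  6 a_3 = 4 a_1 = 8  ->  a_3 = 4/3
  x^2: 12 a_4 - 6 a_2 = 0  ->  12 a_4 = 6 a_2 = 12  ->  a_4 = 1
  x^3: 20 a_5 - 8 a_3 = 0  ->  20 a_5 = 8 a_3 = 32/3  ->  a_5 = 8/15
Truncated series: y(x) = 2 + 2 x + 2 x^2 + (4/3) x^3 + x^4 + (8/15) x^5 + O(x^6).

a_0 = 2; a_1 = 2; a_2 = 2; a_3 = 4/3; a_4 = 1; a_5 = 8/15


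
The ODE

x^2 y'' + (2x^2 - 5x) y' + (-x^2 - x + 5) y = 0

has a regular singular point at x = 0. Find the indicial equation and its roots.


Divide by x^2 to reach normal form y'' + P_1(x) y' + P_2(x) y = 0 with P_1(x) = 2 - 5/x and P_2(x) = -1 - 1/x + 5/x^2.
x = 0 is a singular point because the y'-coefficient 2 - 5/x has a pole at x = 0 and the y-coefficient -1 - 1/x + 5/x^2 has a pole at x = 0.
It is a regular singular point because x P_1(x) = p(x) = 2x - 5 and x^2 P_2(x) = q(x) = -x^2 - x + 5 are polynomials, hence analytic at x = 0.
p(0) = -5,  q(0) = 5.
Indicial equation: r(r-1) + p(0) r + q(0) = 0, i.e. r^2 + (p(0) - 1) r + q(0) = 0, i.e. r^2 - 6 r + 5 = 0.
Discriminant: (-6)^2 - 4(5) = 16, so r = (6 ± 4)/2.
Solving: r_1 = 5, r_2 = 1.

indicial: r^2 - 6 r + 5 = 0; roots r_1 = 5, r_2 = 1


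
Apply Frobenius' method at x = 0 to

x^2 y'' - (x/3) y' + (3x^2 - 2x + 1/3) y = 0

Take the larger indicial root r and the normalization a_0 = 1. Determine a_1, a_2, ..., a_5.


Write in Frobenius form y'' + (p(x)/x) y' + (q(x)/x^2) y = 0:
  p(x) = -1/3,  q(x) = 3x^2 - 2x + 1/3.
Indicial equation: r(r-1) + (-1/3) r + (1/3) = 0 -> roots r_1 = 1, r_2 = 1/3.
Take r = r_1 = 1. Let y(x) = x^r sum_{n>=0} a_n x^n with a_0 = 1.
Substitute y = x^r sum a_n x^n and match x^{r+n}. The recurrence is
  D(n) a_n - 2 a_{n-1} + 3 a_{n-2} = 0,  where D(n) = (r+n)(r+n-1) + (-1/3)(r+n) + (1/3).
  a_n = [2 a_{n-1} - 3 a_{n-2}] / D(n).
Since the indicial polynomial factors as (r - r_1)(r - r_2), D(n) = (r_1 + n - r_1)(r_1 + n - r_2) = n(n + 2/3).
Evaluating step by step (a_0 = 1):
  n = 1: D(1) = 1(1 + 2/3) = 5/3; numerator = 2(1) = 2; a_1 = (2)/(5/3) = 6/5
  n = 2: D(2) = 2(2 + 2/3) = 16/3; numerator = 2(6/5) - 3(1) = -3/5; a_2 = (-3/5)/(16/3) = -9/80
  n = 3: D(3) = 3(3 + 2/3) = 11; numerator = 2(-9/80) - 3(6/5) = -153/40; a_3 = (-153/40)/(11) = -153/440
  n = 4: D(4) = 4(4 + 2/3) = 56/3; numerator = 2(-153/440) - 3(-9/80) = -63/176; a_4 = (-63/176)/(56/3) = -27/1408
  n = 5: D(5) = 5(5 + 2/3) = 85/3; numerator = 2(-27/1408) - 3(-153/440) = 3537/3520; a_5 = (3537/3520)/(85/3) = 10611/299200

r = 1; a_0 = 1; a_1 = 6/5; a_2 = -9/80; a_3 = -153/440; a_4 = -27/1408; a_5 = 10611/299200


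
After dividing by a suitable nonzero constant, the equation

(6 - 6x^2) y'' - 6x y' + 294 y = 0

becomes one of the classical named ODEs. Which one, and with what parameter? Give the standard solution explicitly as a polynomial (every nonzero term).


All three coefficients share the factor 6; dividing through by 6 gives  (1 - x^2) y'' - x y' + 49 y = 0.
This matches the Chebyshev equation (1 - x^2) y'' - x y' + n^2 y = 0 (note the -x y' term, not -2x y') with n^2 = 49, so n = 7; the polynomial solution is T_7(x).
With y = sum_k a_k x^k, matching x^k gives (k+2)(k+1) a_{k+2} = (k^2 - n^2) a_k = (k - 7)(k + 7) a_k. The right side vanishes at k = 7, so the series with the parity of 7 terminates at degree 7.
Standard normalization: leading coefficient of T_n is 2^(n-1), so a_7 = 2^6 = 64. Work downward with a_k = (k+1)(k+2) a_{k+2} / ((k - 7)(k + 7)):
  a_5 = (6)(7)(64) / ((5 - 7)(5 + 7)) = 2688/(-24) = -112
  a_3 = (4)(5)(-112) / ((3 - 7)(3 + 7)) = -2240/(-40) = 56
  a_1 = (2)(3)(56) / ((1 - 7)(1 + 7)) = 336/(-48) = -7
Hence T_7(x) = 64 x^7 - 112 x^5 + 56 x^3 - 7 x.

T_7(x); series = 64 x^7 - 112 x^5 + 56 x^3 - 7 x


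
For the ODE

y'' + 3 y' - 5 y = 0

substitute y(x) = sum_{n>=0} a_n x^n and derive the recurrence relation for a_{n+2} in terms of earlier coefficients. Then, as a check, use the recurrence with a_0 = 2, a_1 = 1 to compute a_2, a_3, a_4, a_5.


Substitute y = sum_n a_n x^n.
y''(x) has coefficient (n+2)(n+1) a_{n+2} at x^n;
3 y'(x) has coefficient 3 (n+1) a_{n+1} at x^n;
-5 y(x) has coefficient -5 a_n at x^n.
Matching x^n: (n+2)(n+1) a_{n+2} + 3 (n+1) a_{n+1} - 5 a_n = 0.
Thus a_{n+2} = [-3 (n+1) a_{n+1} + 5 a_n] / ((n+1)(n+2)).

Check with a_0 = 2, a_1 = 1 (apply the recurrence for n = 0, 1, 2, 3): a_0 = 2, a_1 = 1, a_2 = 7/2, a_3 = -8/3, a_4 = 83/24, a_5 = -329/120.

a_(n+2) = [-3 (n+1) a_(n+1) + 5 a_n] / ((n+1)(n+2)); check: a_0 = 2, a_1 = 1, a_2 = 7/2, a_3 = -8/3, a_4 = 83/24, a_5 = -329/120


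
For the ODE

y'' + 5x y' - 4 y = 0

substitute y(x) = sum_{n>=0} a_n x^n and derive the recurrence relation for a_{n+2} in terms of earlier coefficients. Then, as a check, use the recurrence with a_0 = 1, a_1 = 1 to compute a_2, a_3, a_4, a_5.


Substitute y = sum_n a_n x^n.
y''(x) has coefficient (n+2)(n+1) a_{n+2} at x^n;
5 x y'(x) has coefficient 5 n a_n at x^n (shift);
-4 y(x) has coefficient -4 a_n at x^n.
Matching x^n: (n+2)(n+1) a_{n+2} + (5n - 4) a_n = 0.
Thus a_{n+2} = (-5n + 4) / ((n+1)(n+2)) * a_n.

Check with a_0 = 1, a_1 = 1 (apply the recurrence for n = 0, 1, 2, 3): a_0 = 1, a_1 = 1, a_2 = 2, a_3 = -1/6, a_4 = -1, a_5 = 11/120.

a_(n+2) = (-5n + 4) / ((n+1)(n+2)) * a_n; check: a_0 = 1, a_1 = 1, a_2 = 2, a_3 = -1/6, a_4 = -1, a_5 = 11/120


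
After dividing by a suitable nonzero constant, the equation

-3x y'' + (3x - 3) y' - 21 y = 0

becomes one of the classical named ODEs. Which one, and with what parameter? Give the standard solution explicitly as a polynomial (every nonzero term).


All three coefficients share the factor -3; dividing through by -3 gives  x y'' + (1 - x) y' + 7 y = 0.
This matches the Laguerre equation x y'' + (1 - x) y' + n y = 0 with n = 7; the polynomial solution is L_7(x).
With y = sum_k a_k x^k, matching x^k gives (k+1)k a_{k+1} + (k+1) a_{k+1} - k a_k + n a_k = 0, i.e. (k+1)^2 a_{k+1} = (k - n) a_k = (k - 7) a_k. The right side vanishes at k = 7, so the series terminates at degree 7.
Standard normalization L_n(0) = 1 gives a_0 = 1. Work upward with a_{k+1} = (k - 7) a_k / (k+1)^2:
  a_1 = (0 - 7)(1) / 1^2 = -7/1 = -7
  a_2 = (1 - 7)(-7) / 2^2 = 42/4 = 21/2
  a_3 = (2 - 7)(21/2) / 3^2 = (-105/2)/9 = -35/6
  a_4 = (3 - 7)(-35/6) / 4^2 = (70/3)/16 = 35/24
  a_5 = (4 - 7)(35/24) / 5^2 = (-35/8)/25 = -7/40
  a_6 = (5 - 7)(-7/40) / 6^2 = (7/20)/36 = 7/720
  a_7 = (6 - 7)(7/720) / 7^2 = (-7/720)/49 = -1/5040
Hence L_7(x) = -x^7/5040 + 7 x^6/720 - 7 x^5/40 + 35 x^4/24 - 35 x^3/6 + 21 x^2/2 - 7 x + 1.

L_7(x); series = -x^7/5040 + 7 x^6/720 - 7 x^5/40 + 35 x^4/24 - 35 x^3/6 + 21 x^2/2 - 7 x + 1


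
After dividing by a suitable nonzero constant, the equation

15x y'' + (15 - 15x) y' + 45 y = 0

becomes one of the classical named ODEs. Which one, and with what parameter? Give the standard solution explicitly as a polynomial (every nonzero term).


All three coefficients share the factor 15; dividing through by 15 gives  x y'' + (1 - x) y' + 3 y = 0.
This matches the Laguerre equation x y'' + (1 - x) y' + n y = 0 with n = 3; the polynomial solution is L_3(x).
With y = sum_k a_k x^k, matching x^k gives (k+1)k a_{k+1} + (k+1) a_{k+1} - k a_k + n a_k = 0, i.e. (k+1)^2 a_{k+1} = (k - n) a_k = (k - 3) a_k. The right side vanishes at k = 3, so the series terminates at degree 3.
Standard normalization L_n(0) = 1 gives a_0 = 1. Work upward with a_{k+1} = (k - 3) a_k / (k+1)^2:
  a_1 = (0 - 3)(1) / 1^2 = -3/1 = -3
  a_2 = (1 - 3)(-3) / 2^2 = 6/4 = 3/2
  a_3 = (2 - 3)(3/2) / 3^2 = (-3/2)/9 = -1/6
Hence L_3(x) = -x^3/6 + 3 x^2/2 - 3 x + 1.

L_3(x); series = -x^3/6 + 3 x^2/2 - 3 x + 1


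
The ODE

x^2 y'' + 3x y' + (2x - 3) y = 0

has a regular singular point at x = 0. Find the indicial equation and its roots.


Divide by x^2 to reach normal form y'' + P_1(x) y' + P_2(x) y = 0 with P_1(x) = 3/x and P_2(x) = 2/x - 3/x^2.
x = 0 is a singular point because the y'-coefficient 3/x has a pole at x = 0 and the y-coefficient 2/x - 3/x^2 has a pole at x = 0.
It is a regular singular point because x P_1(x) = p(x) = 3 and x^2 P_2(x) = q(x) = 2x - 3 are polynomials, hence analytic at x = 0.
p(0) = 3,  q(0) = -3.
Indicial equation: r(r-1) + p(0) r + q(0) = 0, i.e. r^2 + (p(0) - 1) r + q(0) = 0, i.e. r^2 + 2 r - 3 = 0.
Discriminant: (2)^2 - 4(-3) = 16, so r = (-2 ± 4)/2.
Solving: r_1 = 1, r_2 = -3.

indicial: r^2 + 2 r - 3 = 0; roots r_1 = 1, r_2 = -3


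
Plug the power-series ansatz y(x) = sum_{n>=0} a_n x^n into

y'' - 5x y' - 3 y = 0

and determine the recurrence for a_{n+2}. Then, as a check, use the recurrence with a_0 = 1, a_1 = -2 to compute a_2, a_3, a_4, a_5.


Substitute y = sum_n a_n x^n.
y''(x) has coefficient (n+2)(n+1) a_{n+2} at x^n;
-5 x y'(x) has coefficient -5 n a_n at x^n (shift);
-3 y(x) has coefficient -3 a_n at x^n.
Matching x^n: (n+2)(n+1) a_{n+2} + (-5n - 3) a_n = 0.
Thus a_{n+2} = (5n + 3) / ((n+1)(n+2)) * a_n.

Check with a_0 = 1, a_1 = -2 (apply the recurrence for n = 0, 1, 2, 3): a_0 = 1, a_1 = -2, a_2 = 3/2, a_3 = -8/3, a_4 = 13/8, a_5 = -12/5.

a_(n+2) = (5n + 3) / ((n+1)(n+2)) * a_n; check: a_0 = 1, a_1 = -2, a_2 = 3/2, a_3 = -8/3, a_4 = 13/8, a_5 = -12/5


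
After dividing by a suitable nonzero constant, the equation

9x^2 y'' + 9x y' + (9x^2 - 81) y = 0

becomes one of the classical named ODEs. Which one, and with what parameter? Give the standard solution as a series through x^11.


All three coefficients share the factor 9; dividing through by 9 gives  x^2 y'' + x y' + (x^2 - 9) y = 0.
This matches the Bessel equation x^2 y'' + x y' + (x^2 - nu^2) y = 0 with nu^2 = 9, so nu = 3; the solution bounded at x = 0 is J_3(x).
Frobenius at x = 0: indicial roots ±nu; for r = nu the recurrence k(k + 2nu) c_k = -c_{k-2} gives the standard series J_nu(x) = sum_{k>=0} (-1)^k / (k! (k+nu)!) (x/2)^(2k+nu). Evaluate the first 5 terms:
  k = 0: (-1)^0 / (0! * 3! * 2^3) x^3 = 1/(1*6*8) x^3 = (1/48) x^3
  k = 1: (-1)^1 / (1! * 4! * 2^5) x^5 = -1/(1*24*32) x^5 = (-1/768) x^5
  k = 2: (-1)^2 / (2! * 5! * 2^7) x^7 = 1/(2*120*128) x^7 = (1/30720) x^7
  k = 3: (-1)^3 / (3! * 6! * 2^9) x^9 = -1/(6*720*512) x^9 = (-1/2211840) x^9
  k = 4: (-1)^4 / (4! * 7! * 2^11) x^11 = 1/(24*5040*2048) x^11 = (1/247726080) x^11
Hence J_3(x) = x^11/247726080 - x^9/2211840 + x^7/30720 - x^5/768 + x^3/48 + ....

J_3(x); series = x^11/247726080 - x^9/2211840 + x^7/30720 - x^5/768 + x^3/48


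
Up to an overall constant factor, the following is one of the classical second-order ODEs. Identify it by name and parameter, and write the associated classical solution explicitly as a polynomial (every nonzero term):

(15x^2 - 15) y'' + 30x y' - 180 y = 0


All three coefficients share the factor -15; dividing through by -15 gives  (1 - x^2) y'' - 2x y' + 12 y = 0.
This matches the Legendre equation (1 - x^2) y'' - 2x y' + n(n+1) y = 0 (note the -2x y' term) with n(n+1) = 12, so n = 3; the polynomial solution is P_3(x).
With y = sum_k a_k x^k, matching x^k gives (k+2)(k+1) a_{k+2} = [k(k+1) - n(n+1)] a_k = (k - 3)(k + 4) a_k. The right side vanishes at k = 3, so the series with the parity of 3 terminates at degree 3.
Standard normalization (P_n(1) = 1): leading coefficient (2n)!/(2^n (n!)^2) = 720/(8*36) = 5/2, so a_3 = 5/2. Work downward with a_k = (k+1)(k+2) a_{k+2} / ((k - 3)(k + 4)):
  a_1 = (2)(3)(5/2) / ((1 - 3)(1 + 4)) = 15/(-10) = -3/2
Hence P_3(x) = 5 x^3/2 - 3 x/2.

P_3(x); series = 5 x^3/2 - 3 x/2


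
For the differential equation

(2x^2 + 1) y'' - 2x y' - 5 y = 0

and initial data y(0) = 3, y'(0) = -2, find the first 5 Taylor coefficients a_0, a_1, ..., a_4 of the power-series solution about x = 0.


Ansatz: y(x) = sum_{n>=0} a_n x^n, so y'(x) = sum_{n>=1} n a_n x^(n-1) and y''(x) = sum_{n>=2} n(n-1) a_n x^(n-2).
Substitute into P(x) y'' + Q(x) y' + R(x) y = 0 with P(x) = 2x^2 + 1, Q(x) = -2x, R(x) = -5, and match powers of x.
Initial conditions: a_0 = 3, a_1 = -2.
Setting the coefficient of each power of x to zero and solving order by order (substituting the coefficients already found):
  x^0: 2 a_2 - 5 a_0 = 0  ->  2 a_2 = 5 a_0 = 15  ->  a_2 = 15/2
  x^1: 6 a_3 - 7 a_1 = 0  ->  6 a_3 = 7 a_1 = -14  ->  a_3 = -7/3
  x^2: 12 a_4 - 5 a_2 = 0  ->  12 a_4 = 5 a_2 = 75/2  ->  a_4 = 25/8
Truncated series: y(x) = 3 - 2 x + (15/2) x^2 - (7/3) x^3 + (25/8) x^4 + O(x^5).

a_0 = 3; a_1 = -2; a_2 = 15/2; a_3 = -7/3; a_4 = 25/8


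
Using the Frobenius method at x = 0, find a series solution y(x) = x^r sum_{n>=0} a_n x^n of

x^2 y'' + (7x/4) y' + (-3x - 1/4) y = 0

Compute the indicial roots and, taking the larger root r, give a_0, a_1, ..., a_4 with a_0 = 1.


Write in Frobenius form y'' + (p(x)/x) y' + (q(x)/x^2) y = 0:
  p(x) = 7/4,  q(x) = -3x - 1/4.
Indicial equation: r(r-1) + (7/4) r + (-1/4) = 0 -> roots r_1 = 1/4, r_2 = -1.
Take r = r_1 = 1/4. Let y(x) = x^r sum_{n>=0} a_n x^n with a_0 = 1.
Substitute y = x^r sum a_n x^n and match x^{r+n}. The recurrence is
  D(n) a_n - 3 a_{n-1} = 0,  where D(n) = (r+n)(r+n-1) + (7/4)(r+n) + (-1/4).
  a_n = 3 / D(n) * a_{n-1}.
Since the indicial polynomial factors as (r - r_1)(r - r_2), D(n) = (r_1 + n - r_1)(r_1 + n - r_2) = n(n + 5/4).
Evaluating step by step (a_0 = 1):
  n = 1: D(1) = 1(1 + 5/4) = 9/4; numerator = 3(1) = 3; a_1 = (3)/(9/4) = 4/3
  n = 2: D(2) = 2(2 + 5/4) = 13/2; numerator = 3(4/3) = 4; a_2 = (4)/(13/2) = 8/13
  n = 3: D(3) = 3(3 + 5/4) = 51/4; numerator = 3(8/13) = 24/13; a_3 = (24/13)/(51/4) = 32/221
  n = 4: D(4) = 4(4 + 5/4) = 21; numerator = 3(32/221) = 96/221; a_4 = (96/221)/(21) = 32/1547

r = 1/4; a_0 = 1; a_1 = 4/3; a_2 = 8/13; a_3 = 32/221; a_4 = 32/1547


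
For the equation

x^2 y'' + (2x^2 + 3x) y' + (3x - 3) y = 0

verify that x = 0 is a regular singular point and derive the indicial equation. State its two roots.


Divide by x^2 to reach normal form y'' + P_1(x) y' + P_2(x) y = 0 with P_1(x) = 2 + 3/x and P_2(x) = 3/x - 3/x^2.
x = 0 is a singular point because the y'-coefficient 2 + 3/x has a pole at x = 0 and the y-coefficient 3/x - 3/x^2 has a pole at x = 0.
It is a regular singular point because x P_1(x) = p(x) = 2x + 3 and x^2 P_2(x) = q(x) = 3x - 3 are polynomials, hence analytic at x = 0.
p(0) = 3,  q(0) = -3.
Indicial equation: r(r-1) + p(0) r + q(0) = 0, i.e. r^2 + (p(0) - 1) r + q(0) = 0, i.e. r^2 + 2 r - 3 = 0.
Discriminant: (2)^2 - 4(-3) = 16, so r = (-2 ± 4)/2.
Solving: r_1 = 1, r_2 = -3.

indicial: r^2 + 2 r - 3 = 0; roots r_1 = 1, r_2 = -3


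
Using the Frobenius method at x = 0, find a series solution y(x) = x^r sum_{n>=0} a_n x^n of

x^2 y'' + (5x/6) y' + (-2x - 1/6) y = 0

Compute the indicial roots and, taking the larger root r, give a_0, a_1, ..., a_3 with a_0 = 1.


Write in Frobenius form y'' + (p(x)/x) y' + (q(x)/x^2) y = 0:
  p(x) = 5/6,  q(x) = -2x - 1/6.
Indicial equation: r(r-1) + (5/6) r + (-1/6) = 0 -> roots r_1 = 1/2, r_2 = -1/3.
Take r = r_1 = 1/2. Let y(x) = x^r sum_{n>=0} a_n x^n with a_0 = 1.
Substitute y = x^r sum a_n x^n and match x^{r+n}. The recurrence is
  D(n) a_n - 2 a_{n-1} = 0,  where D(n) = (r+n)(r+n-1) + (5/6)(r+n) + (-1/6).
  a_n = 2 / D(n) * a_{n-1}.
Since the indicial polynomial factors as (r - r_1)(r - r_2), D(n) = (r_1 + n - r_1)(r_1 + n - r_2) = n(n + 5/6).
Evaluating step by step (a_0 = 1):
  n = 1: D(1) = 1(1 + 5/6) = 11/6; numerator = 2(1) = 2; a_1 = (2)/(11/6) = 12/11
  n = 2: D(2) = 2(2 + 5/6) = 17/3; numerator = 2(12/11) = 24/11; a_2 = (24/11)/(17/3) = 72/187
  n = 3: D(3) = 3(3 + 5/6) = 23/2; numerator = 2(72/187) = 144/187; a_3 = (144/187)/(23/2) = 288/4301

r = 1/2; a_0 = 1; a_1 = 12/11; a_2 = 72/187; a_3 = 288/4301


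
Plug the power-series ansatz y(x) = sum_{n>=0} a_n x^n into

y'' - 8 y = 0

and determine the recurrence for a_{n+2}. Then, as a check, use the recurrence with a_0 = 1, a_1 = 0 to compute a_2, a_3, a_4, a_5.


Substitute y = sum_n a_n x^n into y'' + (const) y = 0.
y''(x) = sum_{n>=0} (n+2)(n+1) a_{n+2} x^n.
The ODE becomes sum_n [(n+2)(n+1) a_{n+2} - 8 a_n] x^n = 0.
Setting each coefficient to zero gives the recurrence:
  (n+2)(n+1) a_{n+2} - 8 a_n = 0,
  a_{n+2} = 8 / ((n+1)(n+2)) a_n.

Check with a_0 = 1, a_1 = 0 (apply the recurrence for n = 0, 1, 2, 3): a_0 = 1, a_1 = 0, a_2 = 4, a_3 = 0, a_4 = 8/3, a_5 = 0.

a_{n+2} = 8/((n+1)(n+2)) * a_n; check: a_0 = 1, a_1 = 0, a_2 = 4, a_3 = 0, a_4 = 8/3, a_5 = 0


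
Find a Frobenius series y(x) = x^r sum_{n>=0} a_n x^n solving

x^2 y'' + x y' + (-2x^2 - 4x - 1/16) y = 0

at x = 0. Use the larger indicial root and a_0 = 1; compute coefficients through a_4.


Write in Frobenius form y'' + (p(x)/x) y' + (q(x)/x^2) y = 0:
  p(x) = 1,  q(x) = -2x^2 - 4x - 1/16.
Indicial equation: r(r-1) + (1) r + (-1/16) = 0 -> roots r_1 = 1/4, r_2 = -1/4.
Take r = r_1 = 1/4. Let y(x) = x^r sum_{n>=0} a_n x^n with a_0 = 1.
Substitute y = x^r sum a_n x^n and match x^{r+n}. The recurrence is
  D(n) a_n - 4 a_{n-1} - 2 a_{n-2} = 0,  where D(n) = (r+n)(r+n-1) + (1)(r+n) + (-1/16).
  a_n = [4 a_{n-1} + 2 a_{n-2}] / D(n).
Since the indicial polynomial factors as (r - r_1)(r - r_2), D(n) = (r_1 + n - r_1)(r_1 + n - r_2) = n(n + 1/2).
Evaluating step by step (a_0 = 1):
  n = 1: D(1) = 1(1 + 1/2) = 3/2; numerator = 4(1) = 4; a_1 = (4)/(3/2) = 8/3
  n = 2: D(2) = 2(2 + 1/2) = 5; numerator = 4(8/3) + 2(1) = 38/3; a_2 = (38/3)/(5) = 38/15
  n = 3: D(3) = 3(3 + 1/2) = 21/2; numerator = 4(38/15) + 2(8/3) = 232/15; a_3 = (232/15)/(21/2) = 464/315
  n = 4: D(4) = 4(4 + 1/2) = 18; numerator = 4(464/315) + 2(38/15) = 3452/315; a_4 = (3452/315)/(18) = 1726/2835

r = 1/4; a_0 = 1; a_1 = 8/3; a_2 = 38/15; a_3 = 464/315; a_4 = 1726/2835


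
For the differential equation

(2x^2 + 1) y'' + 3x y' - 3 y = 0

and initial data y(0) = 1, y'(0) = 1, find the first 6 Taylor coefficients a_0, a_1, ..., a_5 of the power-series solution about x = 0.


Ansatz: y(x) = sum_{n>=0} a_n x^n, so y'(x) = sum_{n>=1} n a_n x^(n-1) and y''(x) = sum_{n>=2} n(n-1) a_n x^(n-2).
Substitute into P(x) y'' + Q(x) y' + R(x) y = 0 with P(x) = 2x^2 + 1, Q(x) = 3x, R(x) = -3, and match powers of x.
Initial conditions: a_0 = 1, a_1 = 1.
Setting the coefficient of each power of x to zero and solving order by order (substituting the coefficients already found):
  x^0: 2 a_2 - 3 a_0 = 0  ->  2 a_2 = 3 a_0 = 3  ->  a_2 = 3/2
  x^1: 6 a_3 = 0  ->  a_3 = 0
  x^2: 12 a_4 + 7 a_2 = 0  ->  12 a_4 = -7 a_2 = -21/2  ->  a_4 = -7/8
  x^3: 20 a_5 + 18 a_3 = 0  ->  20 a_5 = -18 a_3 = 0  ->  a_5 = 0
Truncated series: y(x) = 1 + x + (3/2) x^2 - (7/8) x^4 + O(x^6).

a_0 = 1; a_1 = 1; a_2 = 3/2; a_3 = 0; a_4 = -7/8; a_5 = 0


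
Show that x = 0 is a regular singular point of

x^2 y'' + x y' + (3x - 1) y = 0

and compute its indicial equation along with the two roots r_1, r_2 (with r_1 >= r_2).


Divide by x^2 to reach normal form y'' + P_1(x) y' + P_2(x) y = 0 with P_1(x) = 1/x and P_2(x) = 3/x - 1/x^2.
x = 0 is a singular point because the y'-coefficient 1/x has a pole at x = 0 and the y-coefficient 3/x - 1/x^2 has a pole at x = 0.
It is a regular singular point because x P_1(x) = p(x) = 1 and x^2 P_2(x) = q(x) = 3x - 1 are polynomials, hence analytic at x = 0.
p(0) = 1,  q(0) = -1.
Indicial equation: r(r-1) + p(0) r + q(0) = 0, i.e. r^2 + (p(0) - 1) r + q(0) = 0, i.e. r^2 - 1 = 0.
Discriminant: (0)^2 - 4(-1) = 4, so r = (0 ± 2)/2.
Solving: r_1 = 1, r_2 = -1.

indicial: r^2 - 1 = 0; roots r_1 = 1, r_2 = -1


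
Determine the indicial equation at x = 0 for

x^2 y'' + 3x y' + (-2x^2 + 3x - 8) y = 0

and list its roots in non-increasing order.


Divide by x^2 to reach normal form y'' + P_1(x) y' + P_2(x) y = 0 with P_1(x) = 3/x and P_2(x) = -2 + 3/x - 8/x^2.
x = 0 is a singular point because the y'-coefficient 3/x has a pole at x = 0 and the y-coefficient -2 + 3/x - 8/x^2 has a pole at x = 0.
It is a regular singular point because x P_1(x) = p(x) = 3 and x^2 P_2(x) = q(x) = -2x^2 + 3x - 8 are polynomials, hence analytic at x = 0.
p(0) = 3,  q(0) = -8.
Indicial equation: r(r-1) + p(0) r + q(0) = 0, i.e. r^2 + (p(0) - 1) r + q(0) = 0, i.e. r^2 + 2 r - 8 = 0.
Discriminant: (2)^2 - 4(-8) = 36, so r = (-2 ± 6)/2.
Solving: r_1 = 2, r_2 = -4.

indicial: r^2 + 2 r - 8 = 0; roots r_1 = 2, r_2 = -4


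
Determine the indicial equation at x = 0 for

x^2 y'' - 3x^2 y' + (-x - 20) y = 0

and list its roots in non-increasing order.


Divide by x^2 to reach normal form y'' + P_1(x) y' + P_2(x) y = 0 with P_1(x) = -3 and P_2(x) = -1/x - 20/x^2.
x = 0 is a singular point because the y-coefficient -1/x - 20/x^2 has a pole at x = 0.
It is a regular singular point because x P_1(x) = p(x) = -3x and x^2 P_2(x) = q(x) = -x - 20 are polynomials, hence analytic at x = 0.
p(0) = 0,  q(0) = -20.
Indicial equation: r(r-1) + p(0) r + q(0) = 0, i.e. r^2 + (p(0) - 1) r + q(0) = 0, i.e. r^2 - 1 r - 20 = 0.
Discriminant: (-1)^2 - 4(-20) = 81, so r = (1 ± 9)/2.
Solving: r_1 = 5, r_2 = -4.

indicial: r^2 - 1 r - 20 = 0; roots r_1 = 5, r_2 = -4


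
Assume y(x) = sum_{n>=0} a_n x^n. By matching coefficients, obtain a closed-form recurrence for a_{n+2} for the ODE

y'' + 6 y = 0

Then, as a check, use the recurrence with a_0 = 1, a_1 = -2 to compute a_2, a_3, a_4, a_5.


Substitute y = sum_n a_n x^n into y'' + (const) y = 0.
y''(x) = sum_{n>=0} (n+2)(n+1) a_{n+2} x^n.
The ODE becomes sum_n [(n+2)(n+1) a_{n+2} + 6 a_n] x^n = 0.
Setting each coefficient to zero gives the recurrence:
  (n+2)(n+1) a_{n+2} + 6 a_n = 0,
  a_{n+2} = -6 / ((n+1)(n+2)) a_n.

Check with a_0 = 1, a_1 = -2 (apply the recurrence for n = 0, 1, 2, 3): a_0 = 1, a_1 = -2, a_2 = -3, a_3 = 2, a_4 = 3/2, a_5 = -3/5.

a_{n+2} = -6/((n+1)(n+2)) * a_n; check: a_0 = 1, a_1 = -2, a_2 = -3, a_3 = 2, a_4 = 3/2, a_5 = -3/5


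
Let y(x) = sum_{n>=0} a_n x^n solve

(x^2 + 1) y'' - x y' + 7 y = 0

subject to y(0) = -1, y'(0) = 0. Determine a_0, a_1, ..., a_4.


Ansatz: y(x) = sum_{n>=0} a_n x^n, so y'(x) = sum_{n>=1} n a_n x^(n-1) and y''(x) = sum_{n>=2} n(n-1) a_n x^(n-2).
Substitute into P(x) y'' + Q(x) y' + R(x) y = 0 with P(x) = x^2 + 1, Q(x) = -x, R(x) = 7, and match powers of x.
Initial conditions: a_0 = -1, a_1 = 0.
Setting the coefficient of each power of x to zero and solving order by order (substituting the coefficients already found):
  x^0: 2 a_2 + 7 a_0 = 0  ->  2 a_2 = -7 a_0 = 7  ->  a_2 = 7/2
  x^1: 6 a_3 + 6 a_1 = 0  ->  6 a_3 = -6 a_1 = 0  ->  a_3 = 0
  x^2: 12 a_4 + 7 a_2 = 0  ->  12 a_4 = -7 a_2 = -49/2  ->  a_4 = -49/24
Truncated series: y(x) = -1 + (7/2) x^2 - (49/24) x^4 + O(x^5).

a_0 = -1; a_1 = 0; a_2 = 7/2; a_3 = 0; a_4 = -49/24


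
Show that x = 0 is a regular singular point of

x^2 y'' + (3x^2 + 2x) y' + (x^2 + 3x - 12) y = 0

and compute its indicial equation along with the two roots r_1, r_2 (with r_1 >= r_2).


Divide by x^2 to reach normal form y'' + P_1(x) y' + P_2(x) y = 0 with P_1(x) = 3 + 2/x and P_2(x) = 1 + 3/x - 12/x^2.
x = 0 is a singular point because the y'-coefficient 3 + 2/x has a pole at x = 0 and the y-coefficient 1 + 3/x - 12/x^2 has a pole at x = 0.
It is a regular singular point because x P_1(x) = p(x) = 3x + 2 and x^2 P_2(x) = q(x) = x^2 + 3x - 12 are polynomials, hence analytic at x = 0.
p(0) = 2,  q(0) = -12.
Indicial equation: r(r-1) + p(0) r + q(0) = 0, i.e. r^2 + (p(0) - 1) r + q(0) = 0, i.e. r^2 + 1 r - 12 = 0.
Discriminant: (1)^2 - 4(-12) = 49, so r = (-1 ± 7)/2.
Solving: r_1 = 3, r_2 = -4.

indicial: r^2 + 1 r - 12 = 0; roots r_1 = 3, r_2 = -4


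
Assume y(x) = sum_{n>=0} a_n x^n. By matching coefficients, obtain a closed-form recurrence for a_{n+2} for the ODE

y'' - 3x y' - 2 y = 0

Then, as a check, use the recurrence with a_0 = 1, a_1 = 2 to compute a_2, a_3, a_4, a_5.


Substitute y = sum_n a_n x^n.
y''(x) has coefficient (n+2)(n+1) a_{n+2} at x^n;
-3 x y'(x) has coefficient -3 n a_n at x^n (shift);
-2 y(x) has coefficient -2 a_n at x^n.
Matching x^n: (n+2)(n+1) a_{n+2} + (-3n - 2) a_n = 0.
Thus a_{n+2} = (3n + 2) / ((n+1)(n+2)) * a_n.

Check with a_0 = 1, a_1 = 2 (apply the recurrence for n = 0, 1, 2, 3): a_0 = 1, a_1 = 2, a_2 = 1, a_3 = 5/3, a_4 = 2/3, a_5 = 11/12.

a_(n+2) = (3n + 2) / ((n+1)(n+2)) * a_n; check: a_0 = 1, a_1 = 2, a_2 = 1, a_3 = 5/3, a_4 = 2/3, a_5 = 11/12
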